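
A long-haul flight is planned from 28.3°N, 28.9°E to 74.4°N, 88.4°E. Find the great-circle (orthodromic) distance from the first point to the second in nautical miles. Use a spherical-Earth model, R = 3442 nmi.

3291 nmi

cos σ = sin φ₁ sin φ₂ + cos φ₁ cos φ₂ cos Δλ
      = sin(28.30°)sin(74.40°) + cos(28.30°)cos(74.40°)cos(59.50°) = 0.5768
σ = 54.774° → d = Rσ = 3442·0.95599 = 3291 nmi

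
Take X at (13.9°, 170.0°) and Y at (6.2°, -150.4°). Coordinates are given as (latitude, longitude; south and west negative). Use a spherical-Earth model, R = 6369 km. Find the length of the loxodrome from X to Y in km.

4415 km

Rhumb course C = atan2(Δλ, Δψ) with Δψ = ln[tan(π/4+φ₂/2)/tan(π/4+φ₁/2)] = -0.1366, Δλ = +0.6912 → C = 101.18°
d = R·|Δφ| / |cos C| = 6369·0.13439 / 0.19388 = 4415 km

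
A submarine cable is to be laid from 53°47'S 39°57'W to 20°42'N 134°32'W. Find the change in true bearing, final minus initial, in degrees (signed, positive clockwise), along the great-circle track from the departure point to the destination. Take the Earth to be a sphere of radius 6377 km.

+42.4°

Initial bearing θ₁ = atan2(sin Δλ cos φ₂, cos φ₁ sin φ₂ − sin φ₁ cos φ₂ cos Δλ) = 279.05°
Final bearing θ₂ = (initial bearing from the destination back to the start) + 180° = 321.41°
Δθ = θ₂ − θ₁ = +42.4°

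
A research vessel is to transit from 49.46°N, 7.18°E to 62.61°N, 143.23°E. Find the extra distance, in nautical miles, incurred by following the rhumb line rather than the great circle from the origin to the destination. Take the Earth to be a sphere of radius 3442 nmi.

Great circle: cos σ = sin φ₁ sin φ₂ + cos φ₁ cos φ₂ cos Δλ,  σ = 1.0934 rad → d_gc = 3763.4 nmi
Rhumb line: Δψ = +0.4158, q = Δφ/Δψ = 0.5520, d_rh = R√(Δφ²+q²Δλ²) = 4580.1 nmi
Excess = 4580.1 − 3763.4 = 816.7 ≈ 817 nmi

817 nmi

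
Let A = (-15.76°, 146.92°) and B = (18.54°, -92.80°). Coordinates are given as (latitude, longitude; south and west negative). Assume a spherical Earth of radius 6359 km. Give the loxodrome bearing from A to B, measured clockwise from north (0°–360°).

Meridional parts: M(φ₁)=-0.2786, M(φ₂)=+0.3294 → ΔM = +0.6080;  Δλ = +2.0993 rad
tan C = Δλ / ΔM = +3.4529 → C = 73.85°

73.8°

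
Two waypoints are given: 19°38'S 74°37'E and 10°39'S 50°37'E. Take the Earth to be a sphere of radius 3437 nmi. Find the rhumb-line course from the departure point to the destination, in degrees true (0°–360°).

Δψ = ln[tan(π/4+φ₂/2)/tan(π/4+φ₁/2)] = +0.1626
Δλ = -0.4189 rad (taken the short way round)
course = atan2(Δλ, Δψ) = 291.22°

291.2°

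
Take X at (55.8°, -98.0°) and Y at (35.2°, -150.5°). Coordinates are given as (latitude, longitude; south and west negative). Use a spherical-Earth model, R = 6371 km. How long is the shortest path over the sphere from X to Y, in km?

cos σ = sin φ₁ sin φ₂ + cos φ₁ cos φ₂ cos Δλ
      = sin(55.80°)sin(35.20°) + cos(55.80°)cos(35.20°)cos(-52.50°) = 0.7564
σ = 40.855° → d = Rσ = 6371·0.71306 = 4543 km

4543 km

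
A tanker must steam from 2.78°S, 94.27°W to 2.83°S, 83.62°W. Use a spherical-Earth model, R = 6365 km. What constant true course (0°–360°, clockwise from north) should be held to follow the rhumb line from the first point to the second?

Δψ = ln[tan(π/4+φ₂/2)/tan(π/4+φ₁/2)] = -0.0009
Δλ = +0.1859 rad (taken the short way round)
course = atan2(Δλ, Δψ) = 90.27°

90.3°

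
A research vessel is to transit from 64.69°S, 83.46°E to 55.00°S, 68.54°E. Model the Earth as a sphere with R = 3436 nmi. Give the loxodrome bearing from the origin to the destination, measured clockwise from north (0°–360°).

322.5°

Δψ = ln[tan(π/4+φ₂/2)/tan(π/4+φ₁/2)] = +0.3395
Δλ = -0.2604 rad (taken the short way round)
course = atan2(Δλ, Δψ) = 322.51°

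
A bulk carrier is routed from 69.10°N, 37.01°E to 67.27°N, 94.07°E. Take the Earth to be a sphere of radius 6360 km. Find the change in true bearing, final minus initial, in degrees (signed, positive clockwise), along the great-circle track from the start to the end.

+53.6°

Initial bearing θ₁ = atan2(sin Δλ cos φ₂, cos φ₁ sin φ₂ − sin φ₁ cos φ₂ cos Δλ) = 67.74°
Final bearing θ₂ = (initial bearing from the destination back to the start) + 180° = 121.30°
Δθ = θ₂ − θ₁ = +53.6°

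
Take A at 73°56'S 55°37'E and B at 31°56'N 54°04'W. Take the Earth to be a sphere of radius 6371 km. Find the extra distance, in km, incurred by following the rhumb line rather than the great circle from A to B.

Great circle: cos σ = sin φ₁ sin φ₂ + cos φ₁ cos φ₂ cos Δλ,  σ = 2.1986 rad → d_gc = 14007.4 km
Rhumb line: Δψ = +2.5467, q = Δφ/Δψ = 0.7255, d_rh = R√(Δφ²+q²Δλ²) = 14726.7 km
Excess = 14726.7 − 14007.4 = 719.3 ≈ 719 km

719 km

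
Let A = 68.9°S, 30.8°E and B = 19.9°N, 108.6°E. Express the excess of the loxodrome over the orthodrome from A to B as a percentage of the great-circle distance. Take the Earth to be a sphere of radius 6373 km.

2.4%

Great circle: σ = 1.8194 rad → d_gc = Rσ = 11594.9 km
Rhumb: Δφ = +1.5499, Δλ = +1.3579, Δψ = +2.0352, q = Δφ/Δψ = 0.7615 → d_rh = R√(Δφ²+q²Δλ²) = 11873.7 km
Excess = (11873.7 − 11594.9) / 11594.9 = 278.8 / 11594.9 = 2.40% ≈ 2.4%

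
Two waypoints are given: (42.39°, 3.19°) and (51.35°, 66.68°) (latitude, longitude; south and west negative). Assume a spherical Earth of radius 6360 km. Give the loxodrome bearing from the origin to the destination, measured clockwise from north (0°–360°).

Meridional parts: M(φ₁)=+0.8184, M(φ₂)=+1.0479 → ΔM = +0.2295;  Δλ = +1.1081 rad
tan C = Δλ / ΔM = +4.8281 → C = 78.30°

78.3°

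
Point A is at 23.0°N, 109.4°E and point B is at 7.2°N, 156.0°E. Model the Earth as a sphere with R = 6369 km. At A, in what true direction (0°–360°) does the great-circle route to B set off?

N = sin Δλ·cos φ₂ = +0.7208;  D = cos φ₁ sin φ₂ − sin φ₁ cos φ₂ cos Δλ = -0.1510
initial course = atan2(N, D) = 101.83°

101.8°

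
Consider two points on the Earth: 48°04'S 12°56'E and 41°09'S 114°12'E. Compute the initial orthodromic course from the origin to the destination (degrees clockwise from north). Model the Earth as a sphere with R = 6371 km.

θ = atan2( sin Δλ·cos φ₂ ,  cos φ₁ sin φ₂ − sin φ₁ cos φ₂ cos Δλ )
  = atan2(+0.7385, -0.5492) = 126.64°

126.6°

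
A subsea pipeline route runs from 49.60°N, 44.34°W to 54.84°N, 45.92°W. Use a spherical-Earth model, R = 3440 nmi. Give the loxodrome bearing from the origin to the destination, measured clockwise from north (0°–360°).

349.5°

Δψ = ln[tan(π/4+φ₂/2)/tan(π/4+φ₁/2)] = +0.1495
Δλ = -0.0276 rad (taken the short way round)
course = atan2(Δλ, Δψ) = 349.55°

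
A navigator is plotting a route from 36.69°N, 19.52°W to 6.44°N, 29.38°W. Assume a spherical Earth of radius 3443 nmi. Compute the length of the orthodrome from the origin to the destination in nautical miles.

cos σ = sin φ₁ sin φ₂ + cos φ₁ cos φ₂ cos Δλ
      = sin(36.69°)sin(6.44°) + cos(36.69°)cos(6.44°)cos(-9.86°) = 0.8521
σ = 31.563° → d = Rσ = 3443·0.55088 = 1897 nmi

1897 nmi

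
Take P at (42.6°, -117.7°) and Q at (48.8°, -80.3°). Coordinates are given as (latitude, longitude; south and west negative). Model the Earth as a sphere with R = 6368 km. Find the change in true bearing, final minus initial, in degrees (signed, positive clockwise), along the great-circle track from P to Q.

At departure: θ₁ = atan2(sin Δλ cos φ₂, cos φ₁ sin φ₂ − sin φ₁ cos φ₂ cos Δλ) = 63.48°
At arrival: θ₂ = atan2(sin Δλ cos φ₁, −cos φ₂ sin φ₁ + sin φ₂ cos φ₁ cos Δλ) = 90.75°
Δθ = θ₂ − θ₁ = +27.3°

+27.3°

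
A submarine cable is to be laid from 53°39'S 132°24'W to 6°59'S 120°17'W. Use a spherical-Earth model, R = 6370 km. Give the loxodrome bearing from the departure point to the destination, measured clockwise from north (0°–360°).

12.0°

Δψ = ln[tan(π/4+φ₂/2)/tan(π/4+φ₁/2)] = +0.9916
Δλ = +0.2115 rad (taken the short way round)
course = atan2(Δλ, Δψ) = 12.04°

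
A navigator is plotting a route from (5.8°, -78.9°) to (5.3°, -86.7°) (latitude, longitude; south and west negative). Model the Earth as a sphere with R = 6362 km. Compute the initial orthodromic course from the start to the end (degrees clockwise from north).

266.7°

N = sin Δλ·cos φ₂ = -0.1351;  D = cos φ₁ sin φ₂ − sin φ₁ cos φ₂ cos Δλ = -0.0078
initial course = atan2(N, D) = 266.70°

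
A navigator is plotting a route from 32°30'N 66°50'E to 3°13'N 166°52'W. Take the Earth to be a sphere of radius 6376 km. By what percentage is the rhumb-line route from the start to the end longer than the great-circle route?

3.6%

Great circle: σ = 2.0582 rad → d_gc = Rσ = 13123.3 km
Rhumb: Δφ = -0.5111, Δλ = +2.2044, Δψ = -0.5442, q = Δφ/Δψ = 0.9392 → d_rh = R√(Δφ²+q²Δλ²) = 13596.6 km
Excess = (13596.6 − 13123.3) / 13123.3 = 473.3 / 13123.3 = 3.61% ≈ 3.6%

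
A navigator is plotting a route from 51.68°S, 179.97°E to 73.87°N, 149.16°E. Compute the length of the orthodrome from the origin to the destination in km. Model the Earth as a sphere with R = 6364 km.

14137 km

cos σ = sin φ₁ sin φ₂ + cos φ₁ cos φ₂ cos Δλ
      = sin(-51.68°)sin(73.87°) + cos(-51.68°)cos(73.87°)cos(-30.81°) = -0.6057
σ = 127.281° → d = Rσ = 6364·2.22147 = 14137 km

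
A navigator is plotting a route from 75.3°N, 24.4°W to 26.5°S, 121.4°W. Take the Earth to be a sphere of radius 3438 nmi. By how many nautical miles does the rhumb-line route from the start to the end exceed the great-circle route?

311 nmi

Great circle: cos σ = sin φ₁ sin φ₂ + cos φ₁ cos φ₂ cos Δλ,  σ = 2.0480 rad → d_gc = 7040.9 nmi
Rhumb line: Δψ = -2.5280, q = Δφ/Δψ = 0.7028, d_rh = R√(Δφ²+q²Δλ²) = 7351.7 nmi
Excess = 7351.7 − 7040.9 = 310.8 ≈ 311 nmi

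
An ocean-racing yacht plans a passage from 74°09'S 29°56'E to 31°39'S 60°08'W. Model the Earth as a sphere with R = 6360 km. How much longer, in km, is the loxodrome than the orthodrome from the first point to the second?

498 km

Great circle: cos σ = sin φ₁ sin φ₂ + cos φ₁ cos φ₂ cos Δλ,  σ = 1.0420 rad → d_gc = 6627.0 km
Rhumb line: Δψ = +1.3890, q = Δφ/Δψ = 0.5340, d_rh = R√(Δφ²+q²Δλ²) = 7124.8 km
Excess = 7124.8 − 6627.0 = 497.8 ≈ 498 km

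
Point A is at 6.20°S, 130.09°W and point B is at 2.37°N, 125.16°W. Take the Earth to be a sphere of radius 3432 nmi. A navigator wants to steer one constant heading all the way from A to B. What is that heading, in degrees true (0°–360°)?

Meridional parts: M(φ₁)=-0.1084, M(φ₂)=+0.0414 → ΔM = +0.1498;  Δλ = +0.0860 rad
tan C = Δλ / ΔM = +0.5744 → C = 29.87°

29.9°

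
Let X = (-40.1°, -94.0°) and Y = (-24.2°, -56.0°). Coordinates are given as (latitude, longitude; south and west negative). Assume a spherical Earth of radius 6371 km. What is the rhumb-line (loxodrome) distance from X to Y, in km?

Δψ = ln[tan(π/4+φ₂/2)/tan(π/4+φ₁/2)] = +0.3297;  Δφ = +0.2775 rad,  Δλ = +0.6632 rad
q = Δφ/Δψ = 0.8418
d = R·√(Δφ² + q²Δλ²) = 6371·0.62345 = 3972 km

3972 km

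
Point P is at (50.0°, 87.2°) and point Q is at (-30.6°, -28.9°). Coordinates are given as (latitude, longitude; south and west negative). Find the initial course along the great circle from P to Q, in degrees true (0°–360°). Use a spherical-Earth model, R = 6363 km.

267.3°

N = sin Δλ·cos φ₂ = -0.7730;  D = cos φ₁ sin φ₂ − sin φ₁ cos φ₂ cos Δλ = -0.0371
initial course = atan2(N, D) = 267.25°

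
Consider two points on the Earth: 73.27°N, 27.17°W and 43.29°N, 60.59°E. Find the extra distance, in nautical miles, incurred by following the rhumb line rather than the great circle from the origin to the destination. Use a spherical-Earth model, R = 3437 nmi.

Great circle: cos σ = sin φ₁ sin φ₂ + cos φ₁ cos φ₂ cos Δλ,  σ = 0.8435 rad → d_gc = 2899.1 nmi
Rhumb line: Δψ = -1.0773, q = Δφ/Δψ = 0.4857, d_rh = R√(Δφ²+q²Δλ²) = 3126.2 nmi
Excess = 3126.2 − 2899.1 = 227.1 ≈ 227 nmi

227 nmi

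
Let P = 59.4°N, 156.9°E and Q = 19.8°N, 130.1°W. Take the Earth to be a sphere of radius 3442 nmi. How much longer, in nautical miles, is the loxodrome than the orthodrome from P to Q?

Great circle: cos σ = sin φ₁ sin φ₂ + cos φ₁ cos φ₂ cos Δλ,  σ = 1.1245 rad → d_gc = 3870.6 nmi
Rhumb line: Δψ = -0.9435, q = Δφ/Δψ = 0.7325, d_rh = R√(Δφ²+q²Δλ²) = 3997.3 nmi
Excess = 3997.3 − 3870.6 = 126.7 ≈ 127 nmi

127 nmi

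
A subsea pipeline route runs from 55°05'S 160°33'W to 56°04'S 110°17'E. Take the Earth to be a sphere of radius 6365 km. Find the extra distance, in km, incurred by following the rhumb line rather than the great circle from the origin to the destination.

Great circle: cos σ = sin φ₁ sin φ₂ + cos φ₁ cos φ₂ cos Δλ,  σ = 0.8162 rad → d_gc = 5195.3 km
Rhumb line: Δψ = -0.0304, q = Δφ/Δψ = 0.5653, d_rh = R√(Δφ²+q²Δλ²) = 5600.6 km
Excess = 5600.6 − 5195.3 = 405.3 ≈ 405 km

405 km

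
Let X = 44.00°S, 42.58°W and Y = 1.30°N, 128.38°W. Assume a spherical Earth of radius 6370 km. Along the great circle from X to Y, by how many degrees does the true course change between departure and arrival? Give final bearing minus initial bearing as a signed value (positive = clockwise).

+40.3°

Initial bearing θ₁ = atan2(sin Δλ cos φ₂, cos φ₁ sin φ₂ − sin φ₁ cos φ₂ cos Δλ) = 273.85°
Final bearing θ₂ = (initial bearing from the destination back to the start) + 180° = 314.12°
Δθ = θ₂ − θ₁ = +40.3°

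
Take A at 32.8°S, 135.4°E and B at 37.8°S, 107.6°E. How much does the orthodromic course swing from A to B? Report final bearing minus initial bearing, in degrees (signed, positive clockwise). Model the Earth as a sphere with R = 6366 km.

Initial bearing θ₁ = atan2(sin Δλ cos φ₂, cos φ₁ sin φ₂ − sin φ₁ cos φ₂ cos Δλ) = 249.67°
Final bearing θ₂ = (initial bearing from the destination back to the start) + 180° = 265.96°
Δθ = θ₂ − θ₁ = +16.3°

+16.3°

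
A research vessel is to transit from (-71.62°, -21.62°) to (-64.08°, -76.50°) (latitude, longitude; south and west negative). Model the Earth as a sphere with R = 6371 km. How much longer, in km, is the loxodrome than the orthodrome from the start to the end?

80 km

Great circle: cos σ = sin φ₁ sin φ₂ + cos φ₁ cos φ₂ cos Δλ,  σ = 0.3686 rad → d_gc = 2348.7 km
Rhumb line: Δψ = +0.3524, q = Δφ/Δψ = 0.3734, d_rh = R√(Δφ²+q²Δλ²) = 2428.3 km
Excess = 2428.3 − 2348.7 = 79.6 ≈ 80 km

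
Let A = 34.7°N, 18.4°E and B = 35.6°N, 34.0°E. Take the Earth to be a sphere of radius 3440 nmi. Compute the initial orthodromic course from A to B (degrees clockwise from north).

θ = atan2( sin Δλ·cos φ₂ ,  cos φ₁ sin φ₂ − sin φ₁ cos φ₂ cos Δλ )
  = atan2(+0.2187, +0.0328) = 81.48°

81.5°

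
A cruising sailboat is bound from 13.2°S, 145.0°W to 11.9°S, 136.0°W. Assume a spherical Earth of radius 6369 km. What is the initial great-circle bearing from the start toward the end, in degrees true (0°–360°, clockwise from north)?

θ = atan2( sin Δλ·cos φ₂ ,  cos φ₁ sin φ₂ − sin φ₁ cos φ₂ cos Δλ )
  = atan2(+0.1531, +0.0199) = 82.58°

82.6°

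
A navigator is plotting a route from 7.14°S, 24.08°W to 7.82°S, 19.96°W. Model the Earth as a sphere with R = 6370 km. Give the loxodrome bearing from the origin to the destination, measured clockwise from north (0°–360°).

Meridional parts: M(φ₁)=-0.1249, M(φ₂)=-0.1369 → ΔM = -0.0120;  Δλ = +0.0719 rad
tan C = Δλ / ΔM = -6.0072 → C = 99.45°

99.5°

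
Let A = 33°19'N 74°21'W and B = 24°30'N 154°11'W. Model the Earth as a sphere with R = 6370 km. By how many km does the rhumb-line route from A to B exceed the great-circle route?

Great circle: cos σ = sin φ₁ sin φ₂ + cos φ₁ cos φ₂ cos Δλ,  σ = 1.2004 rad → d_gc = 7646.46 km
Rhumb line: Δψ = -0.1761, q = Δφ/Δψ = 0.8740, d_rh = R√(Δφ²+q²Δλ²) = 7819.04 km
Excess = 7819.04 − 7646.46 = 172.58 ≈ 173 km

173 km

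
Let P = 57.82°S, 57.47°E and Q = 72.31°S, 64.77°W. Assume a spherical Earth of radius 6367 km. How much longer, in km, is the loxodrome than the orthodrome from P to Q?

912 km

Great circle: cos σ = sin φ₁ sin φ₂ + cos φ₁ cos φ₂ cos Δλ,  σ = 0.7670 rad → d_gc = 4883.2 km
Rhumb line: Δψ = -0.6171, q = Δφ/Δψ = 0.4098, d_rh = R√(Δφ²+q²Δλ²) = 5794.8 km
Excess = 5794.8 − 4883.2 = 911.6 ≈ 912 km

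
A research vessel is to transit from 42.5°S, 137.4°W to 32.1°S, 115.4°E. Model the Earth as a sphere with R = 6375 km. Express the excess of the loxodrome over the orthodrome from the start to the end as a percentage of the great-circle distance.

7.1%

Great circle: σ = 1.3956 rad → d_gc = Rσ = 8896.8 km
Rhumb: Δφ = +0.1815, Δλ = -1.8710, Δψ = +0.2289, q = Δφ/Δψ = 0.7931 → d_rh = R√(Δφ²+q²Δλ²) = 9530.4 km
Excess = (9530.4 − 8896.8) / 8896.8 = 633.6 / 8896.8 = 7.12% ≈ 7.1%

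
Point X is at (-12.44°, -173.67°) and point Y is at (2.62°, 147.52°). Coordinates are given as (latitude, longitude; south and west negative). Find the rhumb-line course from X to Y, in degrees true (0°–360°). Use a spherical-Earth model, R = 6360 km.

Δψ = ln[tan(π/4+φ₂/2)/tan(π/4+φ₁/2)] = +0.2646
Δλ = -0.6774 rad (taken the short way round)
course = atan2(Δλ, Δψ) = 291.34°

291.3°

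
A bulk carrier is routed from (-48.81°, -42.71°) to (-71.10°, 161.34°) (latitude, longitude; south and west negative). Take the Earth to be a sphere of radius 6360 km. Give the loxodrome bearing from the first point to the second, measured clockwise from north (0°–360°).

Meridional parts: M(φ₁)=-0.9788, M(φ₂)=-1.7931 → ΔM = -0.8143;  Δλ = -2.7218 rad
tan C = Δλ / ΔM = +3.3425 → C = 253.34°

253.3°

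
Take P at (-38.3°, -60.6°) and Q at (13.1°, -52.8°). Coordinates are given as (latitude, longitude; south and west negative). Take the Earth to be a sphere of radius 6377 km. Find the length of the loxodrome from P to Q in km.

Δψ = ln[tan(π/4+φ₂/2)/tan(π/4+φ₁/2)] = +0.9553;  Δφ = +0.8971 rad,  Δλ = +0.1361 rad
q = Δφ/Δψ = 0.9391
d = R·√(Δφ² + q²Δλ²) = 6377·0.90616 = 5779 km

5779 km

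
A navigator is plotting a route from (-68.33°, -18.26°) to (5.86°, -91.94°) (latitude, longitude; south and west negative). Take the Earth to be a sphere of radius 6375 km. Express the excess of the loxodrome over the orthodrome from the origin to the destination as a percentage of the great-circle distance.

2.7%

Great circle: σ = 1.5625 rad → d_gc = Rσ = 9960.7 km
Rhumb: Δφ = +1.2949, Δλ = -1.2860, Δψ = +1.7559, q = Δφ/Δψ = 0.7374 → d_rh = R√(Δφ²+q²Δλ²) = 10231.8 km
Excess = (10231.8 − 9960.7) / 9960.7 = 271.1 / 9960.7 = 2.72% ≈ 2.7%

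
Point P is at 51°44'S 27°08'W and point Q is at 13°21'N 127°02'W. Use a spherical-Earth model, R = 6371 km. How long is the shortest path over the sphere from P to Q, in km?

11848 km

Haversine: a = sin²(Δφ/2)+cos φ₁ cos φ₂ sin²(Δλ/2) = 0.64244;  σ = 2·atan2(√a,√(1−a))
σ = 106.552° → d = Rσ = 6371·1.85969 = 11848 km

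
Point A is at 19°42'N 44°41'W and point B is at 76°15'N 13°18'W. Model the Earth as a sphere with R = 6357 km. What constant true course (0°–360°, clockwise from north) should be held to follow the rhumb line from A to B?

17.2°

Meridional parts: M(φ₁)=+0.3508, M(φ₂)=+2.1155 → ΔM = +1.7647;  Δλ = +0.5477 rad
tan C = Δλ / ΔM = +0.3104 → C = 17.24°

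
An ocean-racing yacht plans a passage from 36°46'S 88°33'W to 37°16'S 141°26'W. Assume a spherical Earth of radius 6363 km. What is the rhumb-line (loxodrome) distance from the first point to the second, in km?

Δψ = ln[tan(π/4+φ₂/2)/tan(π/4+φ₁/2)] = -0.0109;  Δφ = -0.0087 rad,  Δλ = -0.9230 rad
q = Δφ/Δψ = 0.7985
d = R·√(Δφ² + q²Δλ²) = 6363·0.73702 = 4690 km

4690 km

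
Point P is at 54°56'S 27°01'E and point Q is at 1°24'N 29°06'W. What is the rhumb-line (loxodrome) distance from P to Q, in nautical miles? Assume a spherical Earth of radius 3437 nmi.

Rhumb course C = atan2(Δλ, Δψ) with Δψ = ln[tan(π/4+φ₂/2)/tan(π/4+φ₁/2)] = +1.1766, Δλ = -0.9794 → C = 320.23°
d = R·|Δφ| / |cos C| = 3437·0.98320 / 0.76858 = 4397 nmi

4397 nmi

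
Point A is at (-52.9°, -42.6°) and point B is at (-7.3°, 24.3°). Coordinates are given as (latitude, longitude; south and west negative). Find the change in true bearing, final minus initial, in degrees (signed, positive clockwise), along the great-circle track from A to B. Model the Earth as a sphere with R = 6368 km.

Initial bearing θ₁ = atan2(sin Δλ cos φ₂, cos φ₁ sin φ₂ − sin φ₁ cos φ₂ cos Δλ) = 75.63°
Final bearing θ₂ = (initial bearing from the destination back to the start) + 180° = 36.09°
Δθ = θ₂ − θ₁ = -39.5°

-39.5°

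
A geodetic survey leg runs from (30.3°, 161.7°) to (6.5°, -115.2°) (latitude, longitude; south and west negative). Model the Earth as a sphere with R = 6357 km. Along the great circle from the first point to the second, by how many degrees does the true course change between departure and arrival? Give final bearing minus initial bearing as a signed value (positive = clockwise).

+31.9°

Initial bearing θ₁ = atan2(sin Δλ cos φ₂, cos φ₁ sin φ₂ − sin φ₁ cos φ₂ cos Δλ) = 87.82°
Final bearing θ₂ = (initial bearing from the destination back to the start) + 180° = 119.73°
Δθ = θ₂ − θ₁ = +31.9°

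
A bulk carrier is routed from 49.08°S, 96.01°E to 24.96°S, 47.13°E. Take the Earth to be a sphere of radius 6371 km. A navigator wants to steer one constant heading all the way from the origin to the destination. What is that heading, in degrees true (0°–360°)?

302.1°

Meridional parts: M(φ₁)=-0.9859, M(φ₂)=-0.4501 → ΔM = +0.5358;  Δλ = -0.8531 rad
tan C = Δλ / ΔM = -1.5921 → C = 302.13°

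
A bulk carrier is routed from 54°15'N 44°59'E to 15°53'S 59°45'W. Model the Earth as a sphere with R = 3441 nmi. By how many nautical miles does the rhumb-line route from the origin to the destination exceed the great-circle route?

198 nmi

Great circle: cos σ = sin φ₁ sin φ₂ + cos φ₁ cos φ₂ cos Δλ,  σ = 1.9445 rad → d_gc = 6690.9 nmi
Rhumb line: Δψ = -1.4125, q = Δφ/Δψ = 0.8666, d_rh = R√(Δφ²+q²Δλ²) = 6888.7 nmi
Excess = 6888.7 − 6690.9 = 197.8 ≈ 198 nmi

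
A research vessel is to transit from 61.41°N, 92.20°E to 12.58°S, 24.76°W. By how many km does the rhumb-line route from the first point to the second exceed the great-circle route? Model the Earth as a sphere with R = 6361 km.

Great circle: cos σ = sin φ₁ sin φ₂ + cos φ₁ cos φ₂ cos Δλ,  σ = 1.9856 rad → d_gc = 12630.3 km
Rhumb line: Δψ = -1.5886, q = Δφ/Δψ = 0.8129, d_rh = R√(Δφ²+q²Δλ²) = 13375.1 km
Excess = 13375.1 − 12630.3 = 744.8 ≈ 745 km

745 km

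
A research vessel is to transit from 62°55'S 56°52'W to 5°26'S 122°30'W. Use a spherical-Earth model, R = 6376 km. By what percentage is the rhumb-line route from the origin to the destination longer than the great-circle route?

2.2%

Great circle: σ = 1.2961 rad → d_gc = Rσ = 8263.6 km
Rhumb: Δφ = +1.0033, Δλ = -1.1455, Δψ = +1.3286, q = Δφ/Δψ = 0.7551 → d_rh = R√(Δφ²+q²Δλ²) = 8446.2 km
Excess = (8446.2 − 8263.6) / 8263.6 = 182.6 / 8263.6 = 2.21% ≈ 2.2%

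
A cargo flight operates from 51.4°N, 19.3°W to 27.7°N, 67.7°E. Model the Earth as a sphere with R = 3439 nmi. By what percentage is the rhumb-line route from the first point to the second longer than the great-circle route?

Great circle: σ = 1.1678 rad → d_gc = Rσ = 4016.0 nmi
Rhumb: Δφ = -0.4136, Δλ = +1.5184, Δψ = -0.5458, q = Δφ/Δψ = 0.7579 → d_rh = R√(Δφ²+q²Δλ²) = 4205.4 nmi
Excess = (4205.4 − 4016.0) / 4016.0 = 189.4 / 4016.0 = 4.72% ≈ 4.7%

4.7%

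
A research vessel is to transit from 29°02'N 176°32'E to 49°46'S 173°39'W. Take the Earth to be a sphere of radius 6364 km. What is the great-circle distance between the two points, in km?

cos σ = sin φ₁ sin φ₂ + cos φ₁ cos φ₂ cos Δλ
      = sin(29.03°)sin(-49.77°) + cos(29.03°)cos(-49.77°)cos(9.82°) = 0.1860
σ = 79.283° → d = Rσ = 6364·1.38374 = 8806 km

8806 km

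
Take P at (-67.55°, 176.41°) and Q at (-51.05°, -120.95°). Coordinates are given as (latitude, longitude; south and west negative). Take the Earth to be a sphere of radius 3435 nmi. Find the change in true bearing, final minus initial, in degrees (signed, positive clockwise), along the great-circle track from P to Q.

Initial bearing θ₁ = atan2(sin Δλ cos φ₂, cos φ₁ sin φ₂ − sin φ₁ cos φ₂ cos Δλ) = 93.07°
Final bearing θ₂ = (initial bearing from the destination back to the start) + 180° = 37.34°
Δθ = θ₂ − θ₁ = -55.7°

-55.7°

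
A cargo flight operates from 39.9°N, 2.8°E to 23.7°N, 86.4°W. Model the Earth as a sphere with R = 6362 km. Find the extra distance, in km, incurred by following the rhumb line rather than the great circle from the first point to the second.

289 km

Great circle: cos σ = sin φ₁ sin φ₂ + cos φ₁ cos φ₂ cos Δλ,  σ = 1.2999 rad → d_gc = 8269.7 km
Rhumb line: Δψ = -0.3347, q = Δφ/Δψ = 0.8449, d_rh = R√(Δφ²+q²Δλ²) = 8559.1 km
Excess = 8559.1 − 8269.7 = 289.4 ≈ 289 km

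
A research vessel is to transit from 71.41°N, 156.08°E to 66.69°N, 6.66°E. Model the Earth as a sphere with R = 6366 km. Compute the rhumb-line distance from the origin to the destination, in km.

5935 km

Rhumb course C = atan2(Δλ, Δψ) with Δψ = ln[tan(π/4+φ₂/2)/tan(π/4+φ₁/2)] = -0.2314, Δλ = -2.6079 → C = 264.93°
d = R·|Δφ| / |cos C| = 6366·0.08238 / 0.08837 = 5935 km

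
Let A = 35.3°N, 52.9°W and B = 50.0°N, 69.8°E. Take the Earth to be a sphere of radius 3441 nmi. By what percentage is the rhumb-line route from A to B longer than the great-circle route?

12.3%

Great circle: σ = 1.4109 rad → d_gc = Rσ = 4854.8 nmi
Rhumb: Δφ = +0.2566, Δλ = +2.1415, Δψ = +0.3514, q = Δφ/Δψ = 0.7300 → d_rh = R√(Δφ²+q²Δλ²) = 5451.5 nmi
Excess = (5451.5 − 4854.8) / 4854.8 = 596.7 / 4854.8 = 12.29% ≈ 12.3%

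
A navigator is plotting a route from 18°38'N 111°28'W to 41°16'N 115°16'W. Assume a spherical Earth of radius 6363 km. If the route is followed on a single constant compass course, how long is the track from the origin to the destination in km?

Rhumb course C = atan2(Δλ, Δψ) with Δψ = ln[tan(π/4+φ₂/2)/tan(π/4+φ₁/2)] = +0.4609, Δλ = -0.0663 → C = 351.81°
d = R·|Δφ| / |cos C| = 6363·0.39503 / 0.98981 = 2539 km

2539 km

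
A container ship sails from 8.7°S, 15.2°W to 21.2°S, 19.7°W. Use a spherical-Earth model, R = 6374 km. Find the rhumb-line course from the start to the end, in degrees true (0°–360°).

199.1°

Meridional parts: M(φ₁)=-0.1524, M(φ₂)=-0.3788 → ΔM = -0.2263;  Δλ = -0.0785 rad
tan C = Δλ / ΔM = +0.3470 → C = 199.14°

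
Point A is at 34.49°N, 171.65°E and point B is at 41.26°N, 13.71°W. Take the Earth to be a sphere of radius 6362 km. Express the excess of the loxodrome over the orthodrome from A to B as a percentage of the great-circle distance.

32.4%

Great circle: σ = 1.8167 rad → d_gc = Rσ = 11557.9 km
Rhumb: Δφ = +0.1182, Δλ = +3.0480, Δψ = +0.1499, q = Δφ/Δψ = 0.7883 → d_rh = R√(Δφ²+q²Δλ²) = 15305.6 km
Excess = (15305.6 − 11557.9) / 11557.9 = 3747.7 / 11557.9 = 32.43% ≈ 32.4%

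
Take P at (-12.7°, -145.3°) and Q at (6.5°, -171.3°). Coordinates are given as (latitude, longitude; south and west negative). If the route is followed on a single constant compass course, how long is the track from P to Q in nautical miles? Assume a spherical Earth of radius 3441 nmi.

1933 nmi

Δψ = ln[tan(π/4+φ₂/2)/tan(π/4+φ₁/2)] = +0.3372;  Δφ = +0.3351 rad,  Δλ = -0.4538 rad
q = Δφ/Δψ = 0.9938
d = R·√(Δφ² + q²Δλ²) = 3441·0.56185 = 1933 nmi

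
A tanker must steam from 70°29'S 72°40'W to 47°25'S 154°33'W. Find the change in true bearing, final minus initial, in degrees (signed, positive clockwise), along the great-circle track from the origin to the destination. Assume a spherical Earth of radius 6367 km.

At departure: θ₁ = atan2(sin Δλ cos φ₂, cos φ₁ sin φ₂ − sin φ₁ cos φ₂ cos Δλ) = 256.90°
At arrival: θ₂ = atan2(sin Δλ cos φ₁, −cos φ₂ sin φ₁ + sin φ₂ cos φ₁ cos Δλ) = 331.26°
Δθ = θ₂ − θ₁ = +74.4°

+74.4°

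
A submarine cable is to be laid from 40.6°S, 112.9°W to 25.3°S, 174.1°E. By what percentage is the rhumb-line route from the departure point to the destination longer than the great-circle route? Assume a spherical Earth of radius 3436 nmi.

Great circle: σ = 1.0715 rad → d_gc = Rσ = 3681.7 nmi
Rhumb: Δφ = +0.2670, Δλ = -1.2741, Δψ = +0.3200, q = Δφ/Δψ = 0.8345 → d_rh = R√(Δφ²+q²Δλ²) = 3766.9 nmi
Excess = (3766.9 − 3681.7) / 3681.7 = 85.2 / 3681.7 = 2.31% ≈ 2.3%

2.3%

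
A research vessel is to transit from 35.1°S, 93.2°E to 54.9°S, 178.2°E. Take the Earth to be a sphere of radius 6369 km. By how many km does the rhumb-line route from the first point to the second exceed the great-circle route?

353 km

Great circle: cos σ = sin φ₁ sin φ₂ + cos φ₁ cos φ₂ cos Δλ,  σ = 1.0339 rad → d_gc = 6585.1 km
Rhumb line: Δψ = -0.4962, q = Δφ/Δψ = 0.6964, d_rh = R√(Δφ²+q²Δλ²) = 6938.4 km
Excess = 6938.4 − 6585.1 = 353.3 ≈ 353 km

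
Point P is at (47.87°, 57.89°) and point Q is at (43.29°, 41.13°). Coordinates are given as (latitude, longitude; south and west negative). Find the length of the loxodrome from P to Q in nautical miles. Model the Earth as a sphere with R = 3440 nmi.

Rhumb course C = atan2(Δλ, Δψ) with Δψ = ln[tan(π/4+φ₂/2)/tan(π/4+φ₁/2)] = -0.1143, Δλ = -0.2925 → C = 248.66°
d = R·|Δφ| / |cos C| = 3440·0.07994 / 0.36396 = 756 nmi

756 nmi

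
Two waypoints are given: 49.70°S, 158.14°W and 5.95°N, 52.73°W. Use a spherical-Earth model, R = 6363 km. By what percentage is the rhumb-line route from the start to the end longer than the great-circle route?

Great circle: σ = 1.8235 rad → d_gc = Rσ = 11602.8 km
Rhumb: Δφ = +0.9713, Δλ = +1.8398, Δψ = +1.1066, q = Δφ/Δψ = 0.8777 → d_rh = R√(Δφ²+q²Δλ²) = 11990.3 km
Excess = (11990.3 − 11602.8) / 11602.8 = 387.5 / 11602.8 = 3.34% ≈ 3.3%

3.3%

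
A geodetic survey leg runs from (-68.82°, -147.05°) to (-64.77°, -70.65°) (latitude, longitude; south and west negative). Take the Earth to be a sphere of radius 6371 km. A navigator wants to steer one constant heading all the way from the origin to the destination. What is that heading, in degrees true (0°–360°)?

82.3°

Δψ = ln[tan(π/4+φ₂/2)/tan(π/4+φ₁/2)] = +0.1798
Δλ = +1.3334 rad (taken the short way round)
course = atan2(Δλ, Δψ) = 82.32°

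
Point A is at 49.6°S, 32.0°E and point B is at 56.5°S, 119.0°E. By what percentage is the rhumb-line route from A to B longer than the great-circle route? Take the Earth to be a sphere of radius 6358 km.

Great circle: σ = 0.8583 rad → d_gc = Rσ = 5456.8 km
Rhumb: Δφ = -0.1204, Δλ = +1.5184, Δψ = -0.2009, q = Δφ/Δψ = 0.5995 → d_rh = R√(Δφ²+q²Δλ²) = 5837.8 km
Excess = (5837.8 − 5456.8) / 5456.8 = 381.0 / 5456.8 = 6.98% ≈ 7.0%

7.0%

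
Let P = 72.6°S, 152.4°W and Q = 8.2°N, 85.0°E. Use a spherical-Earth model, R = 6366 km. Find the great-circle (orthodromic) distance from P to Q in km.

Haversine: a = sin²(Δφ/2)+cos φ₁ cos φ₂ sin²(Δλ/2) = 0.64778;  σ = 2·atan2(√a,√(1−a))
σ = 107.192° → d = Rσ = 6366·1.87085 = 11910 km

11910 km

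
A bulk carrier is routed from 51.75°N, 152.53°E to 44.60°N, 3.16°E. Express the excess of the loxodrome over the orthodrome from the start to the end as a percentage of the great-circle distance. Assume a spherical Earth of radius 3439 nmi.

24.4%

Great circle: σ = 1.3978 rad → d_gc = Rσ = 4807.1 nmi
Rhumb: Δφ = -0.1248, Δλ = -2.6070, Δψ = -0.1876, q = Δφ/Δψ = 0.6653 → d_rh = R√(Δφ²+q²Δλ²) = 5980.5 nmi
Excess = (5980.5 − 4807.1) / 4807.1 = 1173.4 / 4807.1 = 24.41% ≈ 24.4%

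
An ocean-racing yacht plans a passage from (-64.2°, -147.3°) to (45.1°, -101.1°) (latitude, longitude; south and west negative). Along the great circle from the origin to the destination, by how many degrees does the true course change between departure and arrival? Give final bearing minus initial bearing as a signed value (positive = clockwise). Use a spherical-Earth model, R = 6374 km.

-13.9°

Initial bearing θ₁ = atan2(sin Δλ cos φ₂, cos φ₁ sin φ₂ − sin φ₁ cos φ₂ cos Δλ) = 34.25°
Final bearing θ₂ = (initial bearing from the destination back to the start) + 180° = 20.31°
Δθ = θ₂ − θ₁ = -13.9°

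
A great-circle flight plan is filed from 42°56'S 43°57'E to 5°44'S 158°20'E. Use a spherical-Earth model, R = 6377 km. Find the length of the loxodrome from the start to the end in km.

Rhumb course C = atan2(Δλ, Δψ) with Δψ = ln[tan(π/4+φ₂/2)/tan(π/4+φ₁/2)] = +0.7310, Δλ = +1.9964 → C = 69.89°
d = R·|Δφ| / |cos C| = 6377·0.64926 / 0.34385 = 12041 km

12041 km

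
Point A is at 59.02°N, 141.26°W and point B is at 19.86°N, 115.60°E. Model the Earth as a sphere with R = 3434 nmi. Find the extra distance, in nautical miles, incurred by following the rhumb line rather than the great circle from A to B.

Great circle: cos σ = sin φ₁ sin φ₂ + cos φ₁ cos φ₂ cos Δλ,  σ = 1.3886 rad → d_gc = 4768.4 nmi
Rhumb line: Δψ = -0.9295, q = Δφ/Δψ = 0.7353, d_rh = R√(Δφ²+q²Δλ²) = 5115.8 nmi
Excess = 5115.8 − 4768.4 = 347.4 ≈ 347 nmi

347 nmi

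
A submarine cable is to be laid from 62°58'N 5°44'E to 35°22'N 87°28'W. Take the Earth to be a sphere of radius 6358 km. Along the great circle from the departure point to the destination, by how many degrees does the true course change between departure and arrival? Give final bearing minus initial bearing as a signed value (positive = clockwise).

Initial bearing θ₁ = atan2(sin Δλ cos φ₂, cos φ₁ sin φ₂ − sin φ₁ cos φ₂ cos Δλ) = 290.45°
Final bearing θ₂ = (initial bearing from the destination back to the start) + 180° = 211.48°
Δθ = θ₂ − θ₁ = -79.0°

-79.0°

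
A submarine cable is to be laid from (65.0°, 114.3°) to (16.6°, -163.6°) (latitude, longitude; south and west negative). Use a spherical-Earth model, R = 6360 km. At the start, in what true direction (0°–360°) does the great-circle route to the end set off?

N = sin Δλ·cos φ₂ = +0.9492;  D = cos φ₁ sin φ₂ − sin φ₁ cos φ₂ cos Δλ = +0.0014
initial course = atan2(N, D) = 89.92°

89.9°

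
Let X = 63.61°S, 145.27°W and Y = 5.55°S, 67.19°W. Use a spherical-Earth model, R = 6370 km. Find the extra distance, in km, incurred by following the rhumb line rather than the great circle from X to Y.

294 km

Great circle: cos σ = sin φ₁ sin φ₂ + cos φ₁ cos φ₂ cos Δλ,  σ = 1.3918 rad → d_gc = 8866.0 km
Rhumb line: Δψ = +1.3535, q = Δφ/Δψ = 0.7487, d_rh = R√(Δφ²+q²Δλ²) = 9160.1 km
Excess = 9160.1 − 8866.0 = 294.1 ≈ 294 km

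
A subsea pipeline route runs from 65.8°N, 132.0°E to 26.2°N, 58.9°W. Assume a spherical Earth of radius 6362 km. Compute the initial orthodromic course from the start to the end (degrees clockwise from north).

θ = atan2( sin Δλ·cos φ₂ ,  cos φ₁ sin φ₂ − sin φ₁ cos φ₂ cos Δλ )
  = atan2(+0.1697, +0.9846) = 9.78°

9.8°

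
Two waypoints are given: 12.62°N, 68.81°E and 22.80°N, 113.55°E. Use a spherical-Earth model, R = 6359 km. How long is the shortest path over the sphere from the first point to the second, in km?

4844 km

Haversine: a = sin²(Δφ/2)+cos φ₁ cos φ₂ sin²(Δλ/2) = 0.13817;  σ = 2·atan2(√a,√(1−a))
σ = 43.643° → d = Rσ = 6359·0.76172 = 4844 km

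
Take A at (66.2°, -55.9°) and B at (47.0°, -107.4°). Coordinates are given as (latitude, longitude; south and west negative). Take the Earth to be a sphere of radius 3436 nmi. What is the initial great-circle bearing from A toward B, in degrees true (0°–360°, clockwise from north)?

N = sin Δλ·cos φ₂ = -0.5337;  D = cos φ₁ sin φ₂ − sin φ₁ cos φ₂ cos Δλ = -0.0933
initial course = atan2(N, D) = 260.08°

260.1°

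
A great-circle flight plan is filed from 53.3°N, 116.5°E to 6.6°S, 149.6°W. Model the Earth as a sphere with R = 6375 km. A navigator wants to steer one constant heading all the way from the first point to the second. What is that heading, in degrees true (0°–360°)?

Δψ = ln[tan(π/4+φ₂/2)/tan(π/4+φ₁/2)] = -1.2190
Δλ = +1.6389 rad (taken the short way round)
course = atan2(Δλ, Δψ) = 126.64°

126.6°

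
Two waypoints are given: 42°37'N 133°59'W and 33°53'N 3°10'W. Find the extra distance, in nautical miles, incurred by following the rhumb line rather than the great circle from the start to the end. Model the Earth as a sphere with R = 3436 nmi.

697 nmi

Great circle: cos σ = sin φ₁ sin φ₂ + cos φ₁ cos φ₂ cos Δλ,  σ = 1.5926 rad → d_gc = 5472.3 nmi
Rhumb line: Δψ = -0.1945, q = Δφ/Δψ = 0.7836, d_rh = R√(Δφ²+q²Δλ²) = 6169.7 nmi
Excess = 6169.7 − 5472.3 = 697.4 ≈ 697 nmi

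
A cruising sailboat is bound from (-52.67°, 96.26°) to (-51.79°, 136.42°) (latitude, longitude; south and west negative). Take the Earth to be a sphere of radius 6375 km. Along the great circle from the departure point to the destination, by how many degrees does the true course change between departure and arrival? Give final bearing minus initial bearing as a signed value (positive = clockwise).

At departure: θ₁ = atan2(sin Δλ cos φ₂, cos φ₁ sin φ₂ − sin φ₁ cos φ₂ cos Δλ) = 104.15°
At arrival: θ₂ = atan2(sin Δλ cos φ₁, −cos φ₂ sin φ₁ + sin φ₂ cos φ₁ cos Δλ) = 71.92°
Δθ = θ₂ − θ₁ = -32.2°

-32.2°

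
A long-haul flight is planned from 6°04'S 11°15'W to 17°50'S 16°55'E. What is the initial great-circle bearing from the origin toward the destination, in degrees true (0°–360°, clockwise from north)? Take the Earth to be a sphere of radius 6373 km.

θ = atan2( sin Δλ·cos φ₂ ,  cos φ₁ sin φ₂ − sin φ₁ cos φ₂ cos Δλ )
  = atan2(+0.4494, -0.2158) = 115.66°

115.7°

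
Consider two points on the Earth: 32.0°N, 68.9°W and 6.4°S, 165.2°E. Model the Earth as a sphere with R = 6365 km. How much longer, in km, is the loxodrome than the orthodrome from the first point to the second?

Great circle: cos σ = sin φ₁ sin φ₂ + cos φ₁ cos φ₂ cos Δλ,  σ = 2.1570 rad → d_gc = 13729.6 km
Rhumb line: Δψ = -0.7020, q = Δφ/Δψ = 0.9548, d_rh = R√(Δφ²+q²Δλ²) = 14018.3 km
Excess = 14018.3 − 13729.6 = 288.7 ≈ 289 km

289 km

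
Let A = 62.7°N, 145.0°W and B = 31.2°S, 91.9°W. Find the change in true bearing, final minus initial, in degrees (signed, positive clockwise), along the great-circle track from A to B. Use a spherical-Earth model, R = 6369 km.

Initial bearing θ₁ = atan2(sin Δλ cos φ₂, cos φ₁ sin φ₂ − sin φ₁ cos φ₂ cos Δλ) = 135.41°
Final bearing θ₂ = (initial bearing from the destination back to the start) + 180° = 157.89°
Δθ = θ₂ − θ₁ = +22.5°

+22.5°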